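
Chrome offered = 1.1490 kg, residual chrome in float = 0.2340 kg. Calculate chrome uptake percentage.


Formula: Uptake = (offered - residual) / offered * 100
Substituting: Uptake = (1.1490 - 0.2340) / 1.1490 * 100
Result: 79.6345 %


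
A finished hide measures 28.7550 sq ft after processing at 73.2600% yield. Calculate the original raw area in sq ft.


Formula: raw = finished * 100 / yield
Substituting: raw = 28.7550 * 100 / 73.2600
Result: 39.2506 sq ft


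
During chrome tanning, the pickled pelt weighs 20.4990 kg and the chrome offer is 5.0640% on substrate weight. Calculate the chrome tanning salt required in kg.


Formula: Chrome = substrate * pct / 100
Substituting: Chrome = 20.4990 * 5.0640 / 100
Result: 1.0381 kg


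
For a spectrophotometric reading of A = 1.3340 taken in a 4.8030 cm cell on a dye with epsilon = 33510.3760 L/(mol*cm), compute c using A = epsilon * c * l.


Formula: c = A / (epsilon * l)
Substituting: c = 1.3340 / (33510.3760 * 4.8030)
Result: 8.2883e-06 mol/L


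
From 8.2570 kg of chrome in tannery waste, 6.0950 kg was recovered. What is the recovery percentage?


Formula: Recovery = recovered / input * 100
Substituting: Recovery = 6.0950 / 8.2570 * 100
Result: 73.8162 %


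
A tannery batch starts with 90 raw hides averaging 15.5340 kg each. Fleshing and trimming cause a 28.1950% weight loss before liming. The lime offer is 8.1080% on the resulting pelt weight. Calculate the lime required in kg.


Total_raw = N * avg_wt = 90 * 15.5340 = 1398.0600 kg
Substrate = Total_raw * (1 - loss/100) = 1398.0600 * (1 - 28.1950/100) = 1003.8770 kg
Lime = Substrate * pct / 100 = 1003.8770 * 8.1080 / 100 = 81.3943 kg


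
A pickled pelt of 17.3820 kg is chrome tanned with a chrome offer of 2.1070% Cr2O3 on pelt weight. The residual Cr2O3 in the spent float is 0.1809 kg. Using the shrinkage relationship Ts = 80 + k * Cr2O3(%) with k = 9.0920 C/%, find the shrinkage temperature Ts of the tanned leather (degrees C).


Offered = pelt * offer_pct / 100 = 17.3820 * 2.1070 / 100 = 0.3662 kg
Uptake = offered - residual = 0.3662 - 0.1809 = 0.1853 kg
Cr2O3% on pelt = uptake / pelt * 100 = 0.1853 / 17.3820 * 100 = 1.0663 %
Ts = 80 + k * Cr2O3% = 80 + 9.0920 * 1.0663 = 89.6945 C


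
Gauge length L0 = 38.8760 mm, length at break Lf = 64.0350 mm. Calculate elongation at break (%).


Formula: Elongation = (Lf - L0) / L0 * 100
Substituting: Elongation = (64.0350 - 38.8760) / 38.8760 * 100
Result: 64.7160 %


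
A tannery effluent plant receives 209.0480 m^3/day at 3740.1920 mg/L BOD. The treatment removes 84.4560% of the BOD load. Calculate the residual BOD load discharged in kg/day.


Load_in = volume * conc / 1000 = 209.0480 * 3740.1920 / 1000 = 781.8797 kg/day
Removed = Load_in * eff / 100 = 781.8797 * 84.4560 / 100 = 660.3443 kg/day
Load_out = Load_in - Removed = 781.8797 - 660.3443 = 121.5354 kg/day


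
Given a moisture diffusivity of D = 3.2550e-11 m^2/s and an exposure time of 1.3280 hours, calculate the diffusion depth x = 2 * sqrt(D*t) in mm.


t = 1.3280 hr * 3600 = 4780.8000 s
D * t = 3.2550e-11 * 4780.8000 = 1.5562e-07
x = 2 * sqrt(D*t) = 2 * sqrt(1.5562e-07) = 7.8896e-04 m = 0.7890 mm


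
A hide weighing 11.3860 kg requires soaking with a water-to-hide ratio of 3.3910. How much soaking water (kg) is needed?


Formula: Water = hide_weight * ratio
Substituting: Water = 11.3860 * 3.3910
Result: 38.6099 kg


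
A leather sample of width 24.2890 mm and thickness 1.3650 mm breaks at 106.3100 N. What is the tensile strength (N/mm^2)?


Formula: TS = force / (width * thickness)
Substituting: TS = 106.3100 / (24.2890 * 1.3650)
Result: 3.2065 N/mm^2


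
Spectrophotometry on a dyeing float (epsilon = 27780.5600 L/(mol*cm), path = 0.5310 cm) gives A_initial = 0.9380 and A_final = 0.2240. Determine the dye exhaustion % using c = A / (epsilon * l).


c_initial = A_i / (epsilon * l) = 0.9380 / (27780.5600 * 0.5310) = 6.3587e-05 mol/L
c_final = A_f / (epsilon * l) = 0.2240 / (27780.5600 * 0.5310) = 1.5185e-05 mol/L
Exhaustion = (c_initial - c_final) / c_initial * 100 = (6.3587e-05 - 1.5185e-05) / 6.3587e-05 * 100 = 76.1194 %


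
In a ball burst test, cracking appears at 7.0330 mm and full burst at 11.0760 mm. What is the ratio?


Formula: Ratio = crack / burst
Substituting: Ratio = 7.0330 / 11.0760
Result: 0.6350


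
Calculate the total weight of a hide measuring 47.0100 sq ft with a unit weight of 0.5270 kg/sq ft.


Formula: Weight = area * weight_per_sqft
Substituting: Weight = 47.0100 * 0.5270
Result: 24.7743 kg


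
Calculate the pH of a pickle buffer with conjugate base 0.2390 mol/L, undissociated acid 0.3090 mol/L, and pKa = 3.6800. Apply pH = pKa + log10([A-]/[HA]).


ratio = [A-] / [HA] = 0.2390 / 0.3090 = 0.7735
log10(ratio) = -0.1116
pH = pKa + log10(ratio) = 3.6800 - 0.1116 = 3.5684


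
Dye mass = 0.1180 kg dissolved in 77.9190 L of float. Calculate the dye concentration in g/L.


Formula: Conc = dye_mass(kg) / volume(L) * 1000
Substituting: Conc = 0.1180 / 77.9190 * 1000
Result: 1.5144 g/L


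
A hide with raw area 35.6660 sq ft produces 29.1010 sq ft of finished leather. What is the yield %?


Formula: Yield = finished / raw * 100
Substituting: Yield = 29.1010 / 35.6660 * 100
Result: 81.5931 %


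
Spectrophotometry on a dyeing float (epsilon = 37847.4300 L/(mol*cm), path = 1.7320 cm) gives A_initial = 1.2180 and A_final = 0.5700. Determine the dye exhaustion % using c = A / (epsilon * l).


c_initial = A_i / (epsilon * l) = 1.2180 / (37847.4300 * 1.7320) = 1.8581e-05 mol/L
c_final = A_f / (epsilon * l) = 0.5700 / (37847.4300 * 1.7320) = 8.6954e-06 mol/L
Exhaustion = (c_initial - c_final) / c_initial * 100 = (1.8581e-05 - 8.6954e-06) / 1.8581e-05 * 100 = 53.2020 %


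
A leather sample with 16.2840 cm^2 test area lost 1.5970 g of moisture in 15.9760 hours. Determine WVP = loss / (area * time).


Formula: WVP = loss / (area * time)
Substituting: WVP = 1.5970 / (16.2840 * 15.9760)
Result: 0.00613869 g/(cm^2*hr)


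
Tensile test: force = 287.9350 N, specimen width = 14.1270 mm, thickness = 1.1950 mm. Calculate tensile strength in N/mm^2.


Formula: TS = force / (width * thickness)
Substituting: TS = 287.9350 / (14.1270 * 1.1950)
Result: 17.0560 N/mm^2


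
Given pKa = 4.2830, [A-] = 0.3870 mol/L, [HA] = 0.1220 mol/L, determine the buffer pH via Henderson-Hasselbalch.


ratio = [A-] / [HA] = 0.3870 / 0.1220 = 3.1721
log10(ratio) = 0.5014
pH = pKa + log10(ratio) = 4.2830 + 0.5014 = 4.7844


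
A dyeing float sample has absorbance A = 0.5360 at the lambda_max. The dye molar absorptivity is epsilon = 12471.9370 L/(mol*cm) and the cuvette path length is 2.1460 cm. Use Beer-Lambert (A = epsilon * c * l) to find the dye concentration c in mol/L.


Formula: c = A / (epsilon * l)
Substituting: c = 0.5360 / (12471.9370 * 2.1460)
Result: 2.0026e-05 mol/L


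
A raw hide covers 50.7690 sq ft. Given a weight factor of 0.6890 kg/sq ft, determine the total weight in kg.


Formula: Weight = area * weight_per_sqft
Substituting: Weight = 50.7690 * 0.6890
Result: 34.9798 kg


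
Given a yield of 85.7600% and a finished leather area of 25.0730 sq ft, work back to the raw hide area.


Formula: raw = finished * 100 / yield
Substituting: raw = 25.0730 * 100 / 85.7600
Result: 29.2362 sq ft


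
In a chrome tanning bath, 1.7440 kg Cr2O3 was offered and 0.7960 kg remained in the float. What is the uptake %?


Formula: Uptake = (offered - residual) / offered * 100
Substituting: Uptake = (1.7440 - 0.7960) / 1.7440 * 100
Result: 54.3578 %


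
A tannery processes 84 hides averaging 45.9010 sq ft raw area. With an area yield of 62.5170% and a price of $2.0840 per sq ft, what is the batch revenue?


Raw_total = N * avg_area = 84 * 45.9010 = 3855.6840 sq ft
Finished = Raw_total * yield / 100 = 3855.6840 * 62.5170 / 100 = 2410.4580 sq ft
Value = Finished * price = 2410.4580 * 2.0840 = 5023.3944 $


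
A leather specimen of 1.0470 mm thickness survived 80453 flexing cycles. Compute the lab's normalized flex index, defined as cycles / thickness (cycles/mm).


Formula: Index = cycles / thickness
Substituting: Index = 80453 / 1.0470
Result: 76841.4518 cycles/mm


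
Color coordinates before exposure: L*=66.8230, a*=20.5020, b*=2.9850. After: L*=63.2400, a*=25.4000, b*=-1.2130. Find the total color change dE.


dL = -3.5830, da = 4.8980, db = -4.1980
dE = sqrt((-3.5830)^2 + 4.8980^2 + (-4.1980)^2) = 7.3791


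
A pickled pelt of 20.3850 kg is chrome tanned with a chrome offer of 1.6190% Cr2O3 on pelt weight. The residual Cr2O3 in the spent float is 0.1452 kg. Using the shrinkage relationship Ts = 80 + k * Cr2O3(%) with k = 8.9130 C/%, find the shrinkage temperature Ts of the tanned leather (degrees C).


Offered = pelt * offer_pct / 100 = 20.3850 * 1.6190 / 100 = 0.3300 kg
Uptake = offered - residual = 0.3300 - 0.1452 = 0.1848 kg
Cr2O3% on pelt = uptake / pelt * 100 = 0.1848 / 20.3850 * 100 = 0.9067 %
Ts = 80 + k * Cr2O3% = 80 + 8.9130 * 0.9067 = 88.0815 C


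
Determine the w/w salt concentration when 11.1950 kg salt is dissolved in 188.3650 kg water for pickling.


Formula: Conc = salt / (water + salt) * 100
Substituting: Conc = 11.1950 / (188.3650 + 11.1950) * 100
Result: 5.6098 %


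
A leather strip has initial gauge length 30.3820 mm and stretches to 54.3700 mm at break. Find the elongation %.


Formula: Elongation = (Lf - L0) / L0 * 100
Substituting: Elongation = (54.3700 - 30.3820) / 30.3820 * 100
Result: 78.9546 %


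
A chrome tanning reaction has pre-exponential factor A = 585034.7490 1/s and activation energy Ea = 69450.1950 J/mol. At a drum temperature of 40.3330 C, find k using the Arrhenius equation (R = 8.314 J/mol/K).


T_K = T_C + 273.15 = 40.3330 + 273.15 = 313.4830 K
exponent = -Ea / (R * T_K) = -69450.1950 / (8.314 * 313.4830) = -26.6471
k = A * exp(exponent) = 585034.7490 * exp(-26.6471) = 1.5650e-06 1/s


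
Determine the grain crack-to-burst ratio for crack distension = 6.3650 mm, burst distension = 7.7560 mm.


Formula: Ratio = crack / burst
Substituting: Ratio = 6.3650 / 7.7560
Result: 0.8207


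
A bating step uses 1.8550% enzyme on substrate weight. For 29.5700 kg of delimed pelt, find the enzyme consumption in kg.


Formula: Enzyme = substrate * pct / 100
Substituting: Enzyme = 29.5700 * 1.8550 / 100
Result: 0.5485 kg


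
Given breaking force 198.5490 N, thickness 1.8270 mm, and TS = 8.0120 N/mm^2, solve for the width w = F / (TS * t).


Formula: w = F / (TS * t)
Substituting: w = 198.5490 / (8.0120 * 1.8270)
Result: 13.5640 mm


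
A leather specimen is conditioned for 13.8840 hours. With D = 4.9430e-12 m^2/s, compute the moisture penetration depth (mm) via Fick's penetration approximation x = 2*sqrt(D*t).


t = 13.8840 hr * 3600 = 49982.4000 s
D * t = 4.9430e-12 * 49982.4000 = 2.4706e-07
x = 2 * sqrt(D*t) = 2 * sqrt(2.4706e-07) = 9.9411e-04 m = 0.9941 mm


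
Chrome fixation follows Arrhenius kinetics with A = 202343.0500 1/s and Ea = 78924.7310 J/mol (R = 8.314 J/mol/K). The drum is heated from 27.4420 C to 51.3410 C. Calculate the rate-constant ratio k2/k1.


T1 = 27.4420 + 273.15 = 300.5920 K; T2 = 51.3410 + 273.15 = 324.4910 K
k1 = A * exp(-Ea/(R*T1)) = 202343.0500 * exp(-78924.7310/(8.314*300.5920)) = 3.8962e-09 1/s
k2 = A * exp(-Ea/(R*T2)) = 202343.0500 * exp(-78924.7310/(8.314*324.4910)) = 3.9884e-08 1/s
k2/k1 = 3.9884e-08 / 3.8962e-09 = 10.2365


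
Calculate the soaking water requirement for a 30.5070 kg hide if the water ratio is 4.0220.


Formula: Water = hide_weight * ratio
Substituting: Water = 30.5070 * 4.0220
Result: 122.6992 kg


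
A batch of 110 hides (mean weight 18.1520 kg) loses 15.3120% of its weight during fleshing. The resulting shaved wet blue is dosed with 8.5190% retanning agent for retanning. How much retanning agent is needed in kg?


Total_raw = N * avg_wt = 110 * 18.1520 = 1996.7200 kg
Substrate = Total_raw * (1 - loss/100) = 1996.7200 * (1 - 15.3120/100) = 1690.9822 kg
Retan = Substrate * pct / 100 = 1690.9822 * 8.5190 / 100 = 144.0548 kg


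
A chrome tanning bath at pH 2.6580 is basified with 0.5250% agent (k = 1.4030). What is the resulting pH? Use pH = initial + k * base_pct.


Formula: pH_final = pH_initial + k * base_pct
Substituting: pH_final = 2.6580 + 1.4030 * 0.5250
Result: 3.3946


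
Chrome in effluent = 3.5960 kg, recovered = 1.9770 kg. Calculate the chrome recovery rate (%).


Formula: Recovery = recovered / input * 100
Substituting: Recovery = 1.9770 / 3.5960 * 100
Result: 54.9778 %


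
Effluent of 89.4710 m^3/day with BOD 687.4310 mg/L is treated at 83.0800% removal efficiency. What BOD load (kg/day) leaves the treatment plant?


Load_in = volume * conc / 1000 = 89.4710 * 687.4310 / 1000 = 61.5051 kg/day
Removed = Load_in * eff / 100 = 61.5051 * 83.0800 / 100 = 51.0985 kg/day
Load_out = Load_in - Removed = 61.5051 - 51.0985 = 10.4067 kg/day


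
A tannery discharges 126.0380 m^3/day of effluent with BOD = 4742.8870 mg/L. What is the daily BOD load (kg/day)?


Formula: BOD_load = volume * conc / 1000
Substituting: BOD_load = 126.0380 * 4742.8870 / 1000
Result: 597.7840 kg/day


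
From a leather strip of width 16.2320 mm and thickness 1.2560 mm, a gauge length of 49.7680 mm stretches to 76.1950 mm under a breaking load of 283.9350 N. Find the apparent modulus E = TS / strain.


TS = F / (w * t) = 283.9350 / (16.2320 * 1.2560) = 13.9270 N/mm^2
strain = (Lf - L0) / L0 = (76.1950 - 49.7680) / 49.7680 = 0.5310
E = TS / strain = 13.9270 / 0.5310 = 26.2277 N/mm^2


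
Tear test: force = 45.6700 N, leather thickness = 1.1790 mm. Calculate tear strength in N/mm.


Formula: Tear strength = force / thickness
Substituting: Tear strength = 45.6700 / 1.1790
Result: 38.7362 N/mm


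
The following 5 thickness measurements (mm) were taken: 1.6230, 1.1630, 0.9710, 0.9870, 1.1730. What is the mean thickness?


Formula: Average = sum / n
Substituting: Average = 5.9170 / 5
Result: 1.1834 mm


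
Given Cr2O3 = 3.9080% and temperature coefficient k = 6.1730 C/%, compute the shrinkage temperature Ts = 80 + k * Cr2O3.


Formula: Ts = 80 + k * Cr2O3
Substituting: Ts = 80 + 6.1730 * 3.9080
Result: 104.1241 C


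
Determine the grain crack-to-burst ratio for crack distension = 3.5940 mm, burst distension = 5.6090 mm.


Formula: Ratio = crack / burst
Substituting: Ratio = 3.5940 / 5.6090
Result: 0.6408


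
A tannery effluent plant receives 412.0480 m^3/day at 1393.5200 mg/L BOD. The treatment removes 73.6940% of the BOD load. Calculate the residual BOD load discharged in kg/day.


Load_in = volume * conc / 1000 = 412.0480 * 1393.5200 / 1000 = 574.1971 kg/day
Removed = Load_in * eff / 100 = 574.1971 * 73.6940 / 100 = 423.1488 kg/day
Load_out = Load_in - Removed = 574.1971 - 423.1488 = 151.0483 kg/day


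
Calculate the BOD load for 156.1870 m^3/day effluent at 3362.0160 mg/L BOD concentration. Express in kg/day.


Formula: BOD_load = volume * conc / 1000
Substituting: BOD_load = 156.1870 * 3362.0160 / 1000
Result: 525.1032 kg/day


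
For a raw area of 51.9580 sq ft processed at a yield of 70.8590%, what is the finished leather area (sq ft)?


Formula: finished = raw * yield / 100
Substituting: finished = 51.9580 * 70.8590 / 100
Result: 36.8169 sq ft


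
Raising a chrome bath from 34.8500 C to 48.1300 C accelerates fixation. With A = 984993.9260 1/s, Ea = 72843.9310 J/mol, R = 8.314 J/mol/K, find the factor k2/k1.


T1 = 34.8500 + 273.15 = 308.0000 K; T2 = 48.1300 + 273.15 = 321.2800 K
k1 = A * exp(-Ea/(R*T1)) = 984993.9260 * exp(-72843.9310/(8.314*308.0000)) = 4.3568e-07 1/s
k2 = A * exp(-Ea/(R*T2)) = 984993.9260 * exp(-72843.9310/(8.314*321.2800)) = 1.4120e-06 1/s
k2/k1 = 1.4120e-06 / 4.3568e-07 = 3.2409


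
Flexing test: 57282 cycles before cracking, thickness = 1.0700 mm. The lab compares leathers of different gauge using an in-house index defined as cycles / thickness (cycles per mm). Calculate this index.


Formula: Index = cycles / thickness
Substituting: Index = 57282 / 1.0700
Result: 53534.5794 cycles/mm


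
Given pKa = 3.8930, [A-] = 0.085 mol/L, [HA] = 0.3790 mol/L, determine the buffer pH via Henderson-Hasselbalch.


ratio = [A-] / [HA] = 0.085 / 0.3790 = 0.2243
log10(ratio) = -0.6492
pH = pKa + log10(ratio) = 3.8930 - 0.6492 = 3.2438


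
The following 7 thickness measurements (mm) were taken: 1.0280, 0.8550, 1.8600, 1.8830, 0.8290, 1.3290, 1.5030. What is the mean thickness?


Formula: Average = sum / n
Substituting: Average = 9.2870 / 7
Result: 1.3267 mm


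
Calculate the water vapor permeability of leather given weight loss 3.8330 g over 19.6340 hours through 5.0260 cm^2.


Formula: WVP = loss / (area * time)
Substituting: WVP = 3.8330 / (5.0260 * 19.6340)
Result: 0.0388425 g/(cm^2*hr)


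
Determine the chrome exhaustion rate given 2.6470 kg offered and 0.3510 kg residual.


Formula: Uptake = (offered - residual) / offered * 100
Substituting: Uptake = (2.6470 - 0.3510) / 2.6470 * 100
Result: 86.7397 %


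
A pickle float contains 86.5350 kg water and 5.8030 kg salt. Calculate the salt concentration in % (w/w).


Formula: Conc = salt / (water + salt) * 100
Substituting: Conc = 5.8030 / (86.5350 + 5.8030) * 100
Result: 6.2845 %


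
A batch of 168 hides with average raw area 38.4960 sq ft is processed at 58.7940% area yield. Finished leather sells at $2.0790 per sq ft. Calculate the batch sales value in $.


Raw_total = N * avg_area = 168 * 38.4960 = 6467.3280 sq ft
Finished = Raw_total * yield / 100 = 6467.3280 * 58.7940 / 100 = 3802.4008 sq ft
Value = Finished * price = 3802.4008 * 2.0790 = 7905.1913 $


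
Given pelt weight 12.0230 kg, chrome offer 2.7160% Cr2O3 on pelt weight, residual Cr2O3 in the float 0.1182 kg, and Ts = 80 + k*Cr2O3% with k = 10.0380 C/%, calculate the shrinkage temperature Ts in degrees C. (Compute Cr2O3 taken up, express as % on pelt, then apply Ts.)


Offered = pelt * offer_pct / 100 = 12.0230 * 2.7160 / 100 = 0.3265 kg
Uptake = offered - residual = 0.3265 - 0.1182 = 0.2083 kg
Cr2O3% on pelt = uptake / pelt * 100 = 0.2083 / 12.0230 * 100 = 1.7329 %
Ts = 80 + k * Cr2O3% = 80 + 10.0380 * 1.7329 = 97.3947 C


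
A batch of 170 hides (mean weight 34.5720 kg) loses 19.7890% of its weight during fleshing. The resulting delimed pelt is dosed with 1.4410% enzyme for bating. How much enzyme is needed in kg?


Total_raw = N * avg_wt = 170 * 34.5720 = 5877.2400 kg
Substrate = Total_raw * (1 - loss/100) = 5877.2400 * (1 - 19.7890/100) = 4714.1930 kg
Enzyme = Substrate * pct / 100 = 4714.1930 * 1.4410 / 100 = 67.9315 kg


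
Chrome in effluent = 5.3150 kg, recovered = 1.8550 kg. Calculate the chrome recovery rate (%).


Formula: Recovery = recovered / input * 100
Substituting: Recovery = 1.8550 / 5.3150 * 100
Result: 34.9012 %


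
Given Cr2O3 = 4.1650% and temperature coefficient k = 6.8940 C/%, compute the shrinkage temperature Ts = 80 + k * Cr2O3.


Formula: Ts = 80 + k * Cr2O3
Substituting: Ts = 80 + 6.8940 * 4.1650
Result: 108.7135 C


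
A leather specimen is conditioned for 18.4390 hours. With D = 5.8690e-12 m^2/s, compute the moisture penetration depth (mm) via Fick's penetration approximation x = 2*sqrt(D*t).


t = 18.4390 hr * 3600 = 66380.4000 s
D * t = 5.8690e-12 * 66380.4000 = 3.8959e-07
x = 2 * sqrt(D*t) = 2 * sqrt(3.8959e-07) = 0.00124834 m = 1.2483 mm


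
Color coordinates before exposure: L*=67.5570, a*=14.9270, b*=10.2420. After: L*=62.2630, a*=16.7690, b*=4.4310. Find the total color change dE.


dL = -5.2940, da = 1.8420, db = -5.8110
dE = sqrt((-5.2940)^2 + 1.8420^2 + (-5.8110)^2) = 8.0739


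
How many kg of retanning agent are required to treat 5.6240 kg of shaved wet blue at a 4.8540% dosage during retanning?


Formula: Retan = substrate * pct / 100
Substituting: Retan = 5.6240 * 4.8540 / 100
Result: 0.2730 kg


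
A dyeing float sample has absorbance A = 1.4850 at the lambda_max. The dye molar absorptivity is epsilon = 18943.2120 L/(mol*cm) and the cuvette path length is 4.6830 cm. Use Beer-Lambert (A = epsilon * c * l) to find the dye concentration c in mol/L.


Formula: c = A / (epsilon * l)
Substituting: c = 1.4850 / (18943.2120 * 4.6830)
Result: 1.6740e-05 mol/L


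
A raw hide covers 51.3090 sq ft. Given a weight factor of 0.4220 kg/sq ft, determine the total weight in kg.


Formula: Weight = area * weight_per_sqft
Substituting: Weight = 51.3090 * 0.4220
Result: 21.6524 kg


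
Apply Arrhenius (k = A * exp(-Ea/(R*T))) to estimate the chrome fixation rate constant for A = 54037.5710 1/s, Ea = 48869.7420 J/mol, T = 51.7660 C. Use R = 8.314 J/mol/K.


T_K = T_C + 273.15 = 51.7660 + 273.15 = 324.9160 K
exponent = -Ea / (R * T_K) = -48869.7420 / (8.314 * 324.9160) = -18.0908
k = A * exp(exponent) = 54037.5710 * exp(-18.0908) = 7.5152e-04 1/s


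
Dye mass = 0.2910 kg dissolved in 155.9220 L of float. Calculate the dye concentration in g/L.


Formula: Conc = dye_mass(kg) / volume(L) * 1000
Substituting: Conc = 0.2910 / 155.9220 * 1000
Result: 1.8663 g/L


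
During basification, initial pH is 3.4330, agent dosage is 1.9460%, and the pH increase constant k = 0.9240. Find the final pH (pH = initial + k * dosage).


Formula: pH_final = pH_initial + k * base_pct
Substituting: pH_final = 3.4330 + 0.9240 * 1.9460
Result: 5.2311


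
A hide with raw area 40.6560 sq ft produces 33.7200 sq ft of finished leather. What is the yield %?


Formula: Yield = finished / raw * 100
Substituting: Yield = 33.7200 / 40.6560 * 100
Result: 82.9398 %


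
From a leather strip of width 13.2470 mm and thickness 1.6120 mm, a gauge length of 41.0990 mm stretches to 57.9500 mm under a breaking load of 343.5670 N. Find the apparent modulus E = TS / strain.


TS = F / (w * t) = 343.5670 / (13.2470 * 1.6120) = 16.0890 N/mm^2
strain = (Lf - L0) / L0 = (57.9500 - 41.0990) / 41.0990 = 0.4100
E = TS / strain = 16.0890 / 0.4100 = 39.2405 N/mm^2


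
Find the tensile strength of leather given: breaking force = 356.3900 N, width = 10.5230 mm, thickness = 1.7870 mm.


Formula: TS = force / (width * thickness)
Substituting: TS = 356.3900 / (10.5230 * 1.7870)
Result: 18.9523 N/mm^2


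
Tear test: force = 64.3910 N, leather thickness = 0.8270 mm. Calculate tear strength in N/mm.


Formula: Tear strength = force / thickness
Substituting: Tear strength = 64.3910 / 0.8270
Result: 77.8609 N/mm


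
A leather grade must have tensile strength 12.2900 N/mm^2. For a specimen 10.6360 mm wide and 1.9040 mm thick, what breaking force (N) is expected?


Formula: F = TS * w * t
Substituting: F = 12.2900 * 10.6360 * 1.9040
Result: 248.8841 N


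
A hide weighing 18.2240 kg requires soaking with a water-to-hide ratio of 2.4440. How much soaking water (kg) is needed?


Formula: Water = hide_weight * ratio
Substituting: Water = 18.2240 * 2.4440
Result: 44.5395 kg


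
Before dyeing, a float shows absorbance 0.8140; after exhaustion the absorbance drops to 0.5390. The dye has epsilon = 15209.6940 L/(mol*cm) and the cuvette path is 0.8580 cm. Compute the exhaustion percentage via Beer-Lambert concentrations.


c_initial = A_i / (epsilon * l) = 0.8140 / (15209.6940 * 0.8580) = 6.2376e-05 mol/L
c_final = A_f / (epsilon * l) = 0.5390 / (15209.6940 * 0.8580) = 4.1303e-05 mol/L
Exhaustion = (c_initial - c_final) / c_initial * 100 = (6.2376e-05 - 4.1303e-05) / 6.2376e-05 * 100 = 33.7838 %


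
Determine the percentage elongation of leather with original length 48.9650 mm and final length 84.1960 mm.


Formula: Elongation = (Lf - L0) / L0 * 100
Substituting: Elongation = (84.1960 - 48.9650) / 48.9650 * 100
Result: 71.9514 %


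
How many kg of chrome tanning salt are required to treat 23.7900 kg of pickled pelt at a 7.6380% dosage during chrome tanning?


Formula: Chrome = substrate * pct / 100
Substituting: Chrome = 23.7900 * 7.6380 / 100
Result: 1.8171 kg


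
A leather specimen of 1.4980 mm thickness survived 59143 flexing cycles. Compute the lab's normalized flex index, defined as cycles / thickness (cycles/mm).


Formula: Index = cycles / thickness
Substituting: Index = 59143 / 1.4980
Result: 39481.3084 cycles/mm


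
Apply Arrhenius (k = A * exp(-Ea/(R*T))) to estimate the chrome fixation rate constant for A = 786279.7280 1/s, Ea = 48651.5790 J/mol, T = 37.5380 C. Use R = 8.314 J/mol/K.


T_K = T_C + 273.15 = 37.5380 + 273.15 = 310.6880 K
exponent = -Ea / (R * T_K) = -48651.5790 / (8.314 * 310.6880) = -18.8349
k = A * exp(exponent) = 786279.7280 * exp(-18.8349) = 0.00519638 1/s


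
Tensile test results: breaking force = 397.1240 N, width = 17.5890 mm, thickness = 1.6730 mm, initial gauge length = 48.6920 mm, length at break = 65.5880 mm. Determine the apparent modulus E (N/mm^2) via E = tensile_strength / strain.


TS = F / (w * t) = 397.1240 / (17.5890 * 1.6730) = 13.4955 N/mm^2
strain = (Lf - L0) / L0 = (65.5880 - 48.6920) / 48.6920 = 0.3470
E = TS / strain = 13.4955 / 0.3470 = 38.8922 N/mm^2


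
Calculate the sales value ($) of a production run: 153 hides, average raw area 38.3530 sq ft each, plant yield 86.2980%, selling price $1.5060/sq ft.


Raw_total = N * avg_area = 153 * 38.3530 = 5868.0090 sq ft
Finished = Raw_total * yield / 100 = 5868.0090 * 86.2980 / 100 = 5063.9744 sq ft
Value = Finished * price = 5063.9744 * 1.5060 = 7626.3455 $


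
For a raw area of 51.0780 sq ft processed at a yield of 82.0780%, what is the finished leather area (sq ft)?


Formula: finished = raw * yield / 100
Substituting: finished = 51.0780 * 82.0780 / 100
Result: 41.9238 sq ft


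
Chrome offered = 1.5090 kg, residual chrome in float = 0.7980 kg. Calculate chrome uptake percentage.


Formula: Uptake = (offered - residual) / offered * 100
Substituting: Uptake = (1.5090 - 0.7980) / 1.5090 * 100
Result: 47.1173 %


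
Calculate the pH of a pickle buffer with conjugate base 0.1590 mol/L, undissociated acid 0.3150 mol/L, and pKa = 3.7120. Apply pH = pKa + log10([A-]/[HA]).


ratio = [A-] / [HA] = 0.1590 / 0.3150 = 0.5048
log10(ratio) = -0.2969
pH = pKa + log10(ratio) = 3.7120 - 0.2969 = 3.4151


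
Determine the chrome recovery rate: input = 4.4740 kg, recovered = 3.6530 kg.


Formula: Recovery = recovered / input * 100
Substituting: Recovery = 3.6530 / 4.4740 * 100
Result: 81.6495 %


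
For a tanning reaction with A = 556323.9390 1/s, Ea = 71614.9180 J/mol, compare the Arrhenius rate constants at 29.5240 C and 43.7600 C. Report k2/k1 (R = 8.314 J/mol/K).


T1 = 29.5240 + 273.15 = 302.6740 K; T2 = 43.7600 + 273.15 = 316.9100 K
k1 = A * exp(-Ea/(R*T1)) = 556323.9390 * exp(-71614.9180/(8.314*302.6740)) = 2.4310e-07 1/s
k2 = A * exp(-Ea/(R*T2)) = 556323.9390 * exp(-71614.9180/(8.314*316.9100)) = 8.7294e-07 1/s
k2/k1 = 8.7294e-07 / 2.4310e-07 = 3.5909


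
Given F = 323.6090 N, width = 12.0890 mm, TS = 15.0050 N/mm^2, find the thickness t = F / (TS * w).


Formula: t = F / (TS * w)
Substituting: t = 323.6090 / (15.0050 * 12.0890)
Result: 1.7840 mm


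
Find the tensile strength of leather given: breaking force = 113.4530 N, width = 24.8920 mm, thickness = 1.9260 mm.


Formula: TS = force / (width * thickness)
Substituting: TS = 113.4530 / (24.8920 * 1.9260)
Result: 2.3665 N/mm^2


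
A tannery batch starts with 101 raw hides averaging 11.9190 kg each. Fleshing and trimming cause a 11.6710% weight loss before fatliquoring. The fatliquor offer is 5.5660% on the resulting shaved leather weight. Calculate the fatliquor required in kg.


Total_raw = N * avg_wt = 101 * 11.9190 = 1203.8190 kg
Substrate = Total_raw * (1 - loss/100) = 1203.8190 * (1 - 11.6710/100) = 1063.3213 kg
Fat = Substrate * pct / 100 = 1063.3213 * 5.5660 / 100 = 59.1845 kg


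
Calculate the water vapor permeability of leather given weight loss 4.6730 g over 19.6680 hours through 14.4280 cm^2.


Formula: WVP = loss / (area * time)
Substituting: WVP = 4.6730 / (14.4280 * 19.6680)
Result: 0.0164676 g/(cm^2*hr)


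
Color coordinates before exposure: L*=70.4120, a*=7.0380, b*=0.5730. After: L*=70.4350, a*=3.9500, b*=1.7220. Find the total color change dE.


dL = 0.023, da = -3.0880, db = 1.1490
dE = sqrt(0.023^2 + (-3.0880)^2 + 1.1490^2) = 3.2949


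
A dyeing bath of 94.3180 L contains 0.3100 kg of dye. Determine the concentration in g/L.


Formula: Conc = dye_mass(kg) / volume(L) * 1000
Substituting: Conc = 0.3100 / 94.3180 * 1000
Result: 3.2868 g/L


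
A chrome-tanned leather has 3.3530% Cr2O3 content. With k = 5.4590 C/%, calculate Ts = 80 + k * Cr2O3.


Formula: Ts = 80 + k * Cr2O3
Substituting: Ts = 80 + 5.4590 * 3.3530
Result: 98.3040 C


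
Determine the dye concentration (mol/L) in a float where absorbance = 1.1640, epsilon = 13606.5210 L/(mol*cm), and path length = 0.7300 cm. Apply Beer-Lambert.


Formula: c = A / (epsilon * l)
Substituting: c = 1.1640 / (13606.5210 * 0.7300)
Result: 1.1719e-04 mol/L


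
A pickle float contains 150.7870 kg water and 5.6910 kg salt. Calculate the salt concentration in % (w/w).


Formula: Conc = salt / (water + salt) * 100
Substituting: Conc = 5.6910 / (150.7870 + 5.6910) * 100
Result: 3.6369 %


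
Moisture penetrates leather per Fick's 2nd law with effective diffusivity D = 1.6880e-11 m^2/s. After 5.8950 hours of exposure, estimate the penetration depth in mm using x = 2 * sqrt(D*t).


t = 5.8950 hr * 3600 = 21222.0000 s
D * t = 1.6880e-11 * 21222.0000 = 3.5823e-07
x = 2 * sqrt(D*t) = 2 * sqrt(3.5823e-07) = 0.00119704 m = 1.1970 mm


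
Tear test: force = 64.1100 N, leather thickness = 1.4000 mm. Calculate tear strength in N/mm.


Formula: Tear strength = force / thickness
Substituting: Tear strength = 64.1100 / 1.4000
Result: 45.7929 N/mm


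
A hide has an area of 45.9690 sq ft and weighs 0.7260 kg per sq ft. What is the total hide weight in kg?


Formula: Weight = area * weight_per_sqft
Substituting: Weight = 45.9690 * 0.7260
Result: 33.3735 kg


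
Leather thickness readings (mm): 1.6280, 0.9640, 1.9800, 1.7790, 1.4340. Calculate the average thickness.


Formula: Average = sum / n
Substituting: Average = 7.7850 / 5
Result: 1.5570 mm


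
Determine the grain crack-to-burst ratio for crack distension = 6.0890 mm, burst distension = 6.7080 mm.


Formula: Ratio = crack / burst
Substituting: Ratio = 6.0890 / 6.7080
Result: 0.9077


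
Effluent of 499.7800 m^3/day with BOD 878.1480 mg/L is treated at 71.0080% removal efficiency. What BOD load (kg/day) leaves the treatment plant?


Load_in = volume * conc / 1000 = 499.7800 * 878.1480 / 1000 = 438.8808 kg/day
Removed = Load_in * eff / 100 = 438.8808 * 71.0080 / 100 = 311.6405 kg/day
Load_out = Load_in - Removed = 438.8808 - 311.6405 = 127.2403 kg/day


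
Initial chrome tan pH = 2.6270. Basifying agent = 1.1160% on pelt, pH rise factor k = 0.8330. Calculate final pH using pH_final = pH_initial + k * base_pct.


Formula: pH_final = pH_initial + k * base_pct
Substituting: pH_final = 2.6270 + 0.8330 * 1.1160
Result: 3.5566


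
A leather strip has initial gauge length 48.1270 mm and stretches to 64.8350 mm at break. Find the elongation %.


Formula: Elongation = (Lf - L0) / L0 * 100
Substituting: Elongation = (64.8350 - 48.1270) / 48.1270 * 100
Result: 34.7165 %


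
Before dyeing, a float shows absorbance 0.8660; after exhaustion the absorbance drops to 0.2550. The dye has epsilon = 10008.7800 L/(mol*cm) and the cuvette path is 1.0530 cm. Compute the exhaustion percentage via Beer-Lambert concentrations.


c_initial = A_i / (epsilon * l) = 0.8660 / (10008.7800 * 1.0530) = 8.2169e-05 mol/L
c_final = A_f / (epsilon * l) = 0.2550 / (10008.7800 * 1.0530) = 2.4195e-05 mol/L
Exhaustion = (c_initial - c_final) / c_initial * 100 = (8.2169e-05 - 2.4195e-05) / 8.2169e-05 * 100 = 70.5543 %


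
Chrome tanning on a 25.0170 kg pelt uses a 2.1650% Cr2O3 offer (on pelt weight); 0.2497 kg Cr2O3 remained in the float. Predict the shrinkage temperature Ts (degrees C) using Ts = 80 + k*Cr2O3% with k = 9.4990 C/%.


Offered = pelt * offer_pct / 100 = 25.0170 * 2.1650 / 100 = 0.5416 kg
Uptake = offered - residual = 0.5416 - 0.2497 = 0.2919 kg
Cr2O3% on pelt = uptake / pelt * 100 = 0.2919 / 25.0170 * 100 = 1.1669 %
Ts = 80 + k * Cr2O3% = 80 + 9.4990 * 1.1669 = 91.0842 C


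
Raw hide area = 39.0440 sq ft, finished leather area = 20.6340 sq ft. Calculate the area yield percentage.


Formula: Yield = finished / raw * 100
Substituting: Yield = 20.6340 / 39.0440 * 100
Result: 52.8481 %


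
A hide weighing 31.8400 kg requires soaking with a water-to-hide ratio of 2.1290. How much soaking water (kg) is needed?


Formula: Water = hide_weight * ratio
Substituting: Water = 31.8400 * 2.1290
Result: 67.7874 kg


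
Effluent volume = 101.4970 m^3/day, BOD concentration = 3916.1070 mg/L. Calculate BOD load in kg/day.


Formula: BOD_load = volume * conc / 1000
Substituting: BOD_load = 101.4970 * 3916.1070 / 1000
Result: 397.4731 kg/day


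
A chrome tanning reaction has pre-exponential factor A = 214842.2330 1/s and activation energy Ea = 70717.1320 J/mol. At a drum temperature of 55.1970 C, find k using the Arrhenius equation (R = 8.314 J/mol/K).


T_K = T_C + 273.15 = 55.1970 + 273.15 = 328.3470 K
exponent = -Ea / (R * T_K) = -70717.1320 / (8.314 * 328.3470) = -25.9049
k = A * exp(exponent) = 214842.2330 * exp(-25.9049) = 1.2072e-06 1/s


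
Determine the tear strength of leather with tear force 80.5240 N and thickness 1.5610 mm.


Formula: Tear strength = force / thickness
Substituting: Tear strength = 80.5240 / 1.5610
Result: 51.5849 N/mm


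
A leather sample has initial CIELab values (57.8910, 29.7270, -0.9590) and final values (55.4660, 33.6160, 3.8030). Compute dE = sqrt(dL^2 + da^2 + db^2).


dL = -2.4250, da = 3.8890, db = 4.7620
dE = sqrt((-2.4250)^2 + 3.8890^2 + 4.7620^2) = 6.6092


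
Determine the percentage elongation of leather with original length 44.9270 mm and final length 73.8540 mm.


Formula: Elongation = (Lf - L0) / L0 * 100
Substituting: Elongation = (73.8540 - 44.9270) / 44.9270 * 100
Result: 64.3867 %


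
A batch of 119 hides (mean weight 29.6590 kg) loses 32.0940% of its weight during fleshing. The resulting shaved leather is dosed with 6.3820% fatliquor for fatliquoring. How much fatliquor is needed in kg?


Total_raw = N * avg_wt = 119 * 29.6590 = 3529.4210 kg
Substrate = Total_raw * (1 - loss/100) = 3529.4210 * (1 - 32.0940/100) = 2396.6886 kg
Fat = Substrate * pct / 100 = 2396.6886 * 6.3820 / 100 = 152.9567 kg


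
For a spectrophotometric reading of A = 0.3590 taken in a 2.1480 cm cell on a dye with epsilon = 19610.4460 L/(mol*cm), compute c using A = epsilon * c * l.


Formula: c = A / (epsilon * l)
Substituting: c = 0.3590 / (19610.4460 * 2.1480)
Result: 8.5226e-06 mol/L


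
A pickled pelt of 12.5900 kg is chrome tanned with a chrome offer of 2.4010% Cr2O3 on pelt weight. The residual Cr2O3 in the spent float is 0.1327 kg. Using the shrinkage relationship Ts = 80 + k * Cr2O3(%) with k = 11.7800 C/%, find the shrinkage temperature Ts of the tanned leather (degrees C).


Offered = pelt * offer_pct / 100 = 12.5900 * 2.4010 / 100 = 0.3023 kg
Uptake = offered - residual = 0.3023 - 0.1327 = 0.1696 kg
Cr2O3% on pelt = uptake / pelt * 100 = 0.1696 / 12.5900 * 100 = 1.3470 %
Ts = 80 + k * Cr2O3% = 80 + 11.7800 * 1.3470 = 95.8675 C


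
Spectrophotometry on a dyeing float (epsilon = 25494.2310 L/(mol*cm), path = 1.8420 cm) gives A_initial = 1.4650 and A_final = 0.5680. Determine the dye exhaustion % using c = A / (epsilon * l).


c_initial = A_i / (epsilon * l) = 1.4650 / (25494.2310 * 1.8420) = 3.1197e-05 mol/L
c_final = A_f / (epsilon * l) = 0.5680 / (25494.2310 * 1.8420) = 1.2095e-05 mol/L
Exhaustion = (c_initial - c_final) / c_initial * 100 = (3.1197e-05 - 1.2095e-05) / 3.1197e-05 * 100 = 61.2287 %


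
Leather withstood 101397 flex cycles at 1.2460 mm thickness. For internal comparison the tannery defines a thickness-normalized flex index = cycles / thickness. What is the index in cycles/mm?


Formula: Index = cycles / thickness
Substituting: Index = 101397 / 1.2460
Result: 81378.0096 cycles/mm


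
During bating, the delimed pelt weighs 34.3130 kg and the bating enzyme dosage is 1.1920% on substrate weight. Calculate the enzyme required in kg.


Formula: Enzyme = substrate * pct / 100
Substituting: Enzyme = 34.3130 * 1.1920 / 100
Result: 0.4090 kg


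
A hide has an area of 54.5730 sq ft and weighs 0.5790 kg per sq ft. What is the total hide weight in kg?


Formula: Weight = area * weight_per_sqft
Substituting: Weight = 54.5730 * 0.5790
Result: 31.5978 kg


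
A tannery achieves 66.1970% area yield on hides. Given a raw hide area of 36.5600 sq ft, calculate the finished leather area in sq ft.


Formula: finished = raw * yield / 100
Substituting: finished = 36.5600 * 66.1970 / 100
Result: 24.2016 sq ft


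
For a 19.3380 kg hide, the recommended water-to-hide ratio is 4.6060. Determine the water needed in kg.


Formula: Water = hide_weight * ratio
Substituting: Water = 19.3380 * 4.6060
Result: 89.0708 kg


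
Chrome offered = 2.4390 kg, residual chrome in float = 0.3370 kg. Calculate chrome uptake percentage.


Formula: Uptake = (offered - residual) / offered * 100
Substituting: Uptake = (2.4390 - 0.3370) / 2.4390 * 100
Result: 86.1829 %


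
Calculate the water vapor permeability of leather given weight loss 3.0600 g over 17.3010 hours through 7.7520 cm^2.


Formula: WVP = loss / (area * time)
Substituting: WVP = 3.0600 / (7.7520 * 17.3010)
Result: 0.0228158 g/(cm^2*hr)


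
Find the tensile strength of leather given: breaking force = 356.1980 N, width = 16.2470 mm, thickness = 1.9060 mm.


Formula: TS = force / (width * thickness)
Substituting: TS = 356.1980 / (16.2470 * 1.9060)
Result: 11.5026 N/mm^2


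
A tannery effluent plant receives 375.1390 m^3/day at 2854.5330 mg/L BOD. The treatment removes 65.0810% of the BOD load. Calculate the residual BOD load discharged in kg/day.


Load_in = volume * conc / 1000 = 375.1390 * 2854.5330 / 1000 = 1070.8467 kg/day
Removed = Load_in * eff / 100 = 1070.8467 * 65.0810 / 100 = 696.9177 kg/day
Load_out = Load_in - Removed = 1070.8467 - 696.9177 = 373.9289 kg/day


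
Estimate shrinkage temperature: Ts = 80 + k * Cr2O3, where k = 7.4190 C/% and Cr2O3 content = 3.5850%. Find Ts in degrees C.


Formula: Ts = 80 + k * Cr2O3
Substituting: Ts = 80 + 7.4190 * 3.5850
Result: 106.5971 C


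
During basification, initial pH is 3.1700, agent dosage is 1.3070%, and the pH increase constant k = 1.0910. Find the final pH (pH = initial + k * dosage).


Formula: pH_final = pH_initial + k * base_pct
Substituting: pH_final = 3.1700 + 1.0910 * 1.3070
Result: 4.5959


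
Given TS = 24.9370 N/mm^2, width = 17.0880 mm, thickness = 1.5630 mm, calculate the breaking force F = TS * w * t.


Formula: F = TS * w * t
Substituting: F = 24.9370 * 17.0880 * 1.5630
Result: 666.0310 N


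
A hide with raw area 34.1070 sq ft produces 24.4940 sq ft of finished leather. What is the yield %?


Formula: Yield = finished / raw * 100
Substituting: Yield = 24.4940 / 34.1070 * 100
Result: 71.8152 %


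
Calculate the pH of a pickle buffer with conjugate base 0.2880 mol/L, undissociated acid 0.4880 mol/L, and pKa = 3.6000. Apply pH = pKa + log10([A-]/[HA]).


ratio = [A-] / [HA] = 0.2880 / 0.4880 = 0.5902
log10(ratio) = -0.2290
pH = pKa + log10(ratio) = 3.6000 - 0.2290 = 3.3710


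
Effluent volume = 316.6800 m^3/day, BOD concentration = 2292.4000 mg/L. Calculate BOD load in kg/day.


Formula: BOD_load = volume * conc / 1000
Substituting: BOD_load = 316.6800 * 2292.4000 / 1000
Result: 725.9572 kg/day


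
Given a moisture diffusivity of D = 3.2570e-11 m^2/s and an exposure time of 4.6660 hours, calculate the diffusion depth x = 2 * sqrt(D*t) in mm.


t = 4.6660 hr * 3600 = 16797.6000 s
D * t = 3.2570e-11 * 16797.6000 = 5.4710e-07
x = 2 * sqrt(D*t) = 2 * sqrt(5.4710e-07) = 0.00147932 m = 1.4793 mm
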